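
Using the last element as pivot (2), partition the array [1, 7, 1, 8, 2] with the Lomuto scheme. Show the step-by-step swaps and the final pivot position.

Lomuto partition with pivot = 2:

Initial array: [1, 7, 1, 8, 2]

arr[0]=1 <= 2: swap with position 0, array becomes [1, 7, 1, 8, 2]
arr[1]=7 > 2: no swap
arr[2]=1 <= 2: swap with position 1, array becomes [1, 1, 7, 8, 2]
arr[3]=8 > 2: no swap

Place pivot at position 2: [1, 1, 2, 8, 7]
Pivot position: 2

After partitioning with pivot 2, the array becomes [1, 1, 2, 8, 7]. The pivot is placed at index 2. All elements to the left of the pivot are <= 2, and all elements to the right are > 2.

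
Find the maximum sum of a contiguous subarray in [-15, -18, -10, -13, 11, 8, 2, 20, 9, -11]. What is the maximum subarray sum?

Using Kadane's algorithm on [-15, -18, -10, -13, 11, 8, 2, 20, 9, -11]:

Scanning through the array:
Position 1 (value -18): max_ending_here = -18, max_so_far = -15
Position 2 (value -10): max_ending_here = -10, max_so_far = -10
Position 3 (value -13): max_ending_here = -13, max_so_far = -10
Position 4 (value 11): max_ending_here = 11, max_so_far = 11
Position 5 (value 8): max_ending_here = 19, max_so_far = 19
Position 6 (value 2): max_ending_here = 21, max_so_far = 21
Position 7 (value 20): max_ending_here = 41, max_so_far = 41
Position 8 (value 9): max_ending_here = 50, max_so_far = 50
Position 9 (value -11): max_ending_here = 39, max_so_far = 50

Maximum subarray: [11, 8, 2, 20, 9]
Maximum sum: 50

The maximum subarray is [11, 8, 2, 20, 9] with sum 50. This subarray runs from index 4 to index 8.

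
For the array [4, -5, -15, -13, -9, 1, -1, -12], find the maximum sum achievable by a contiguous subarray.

Using Kadane's algorithm on [4, -5, -15, -13, -9, 1, -1, -12]:

Scanning through the array:
Position 1 (value -5): max_ending_here = -1, max_so_far = 4
Position 2 (value -15): max_ending_here = -15, max_so_far = 4
Position 3 (value -13): max_ending_here = -13, max_so_far = 4
Position 4 (value -9): max_ending_here = -9, max_so_far = 4
Position 5 (value 1): max_ending_here = 1, max_so_far = 4
Position 6 (value -1): max_ending_here = 0, max_so_far = 4
Position 7 (value -12): max_ending_here = -12, max_so_far = 4

Maximum subarray: [4]
Maximum sum: 4

The maximum subarray is [4] with sum 4. This subarray runs from index 0 to index 0.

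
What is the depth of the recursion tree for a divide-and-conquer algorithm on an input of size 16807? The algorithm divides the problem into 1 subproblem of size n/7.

For divide and conquer with division factor 7:

Problem sizes at each level:
Level 0: 16807
Level 1: 2401
Level 2: 343
Level 3: 49
Level 4: 7
Level 5: 1

The root is level 0 and the size-1 base case is level 5 (the tree spans levels 0 through 5, i.e. 6 levels counting the root), so the depth is the number of divisions: log_7(16807) = 5

The recursion tree depth is log_7(16807) = 5. At each level, the problem size is divided by 7, so it takes 5 divisions to reduce to a base case of size 1. The algorithm makes 1 recursive call at each level.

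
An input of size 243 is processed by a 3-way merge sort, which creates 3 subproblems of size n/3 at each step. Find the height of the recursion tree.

For divide and conquer with division factor 3:

Problem sizes at each level:
Level 0: 243
Level 1: 81
Level 2: 27
Level 3: 9
Level 4: 3
Level 5: 1

The root is level 0 and the size-1 base case is level 5 (the tree spans levels 0 through 5, i.e. 6 levels counting the root), so the depth is the number of divisions: log_3(243) = 5

The recursion tree depth is log_3(243) = 5. At each level, the problem size is divided by 3, so it takes 5 divisions to reduce to a base case of size 1. The algorithm makes 3 recursive calls at each level.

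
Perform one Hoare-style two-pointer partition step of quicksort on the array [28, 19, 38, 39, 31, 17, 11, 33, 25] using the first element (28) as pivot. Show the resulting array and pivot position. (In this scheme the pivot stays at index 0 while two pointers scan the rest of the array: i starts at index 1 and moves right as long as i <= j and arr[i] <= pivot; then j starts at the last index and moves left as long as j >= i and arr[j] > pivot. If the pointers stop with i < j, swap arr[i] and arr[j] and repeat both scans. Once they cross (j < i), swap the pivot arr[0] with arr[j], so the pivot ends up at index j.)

Hoare-style two-pointer partition with pivot = 28:

Initial array: [28, 19, 38, 39, 31, 17, 11, 33, 25]

Pointers start at i = 1, j = 8.
i stops at index 2 (arr[2]=38 > 28), j stops at index 8 (arr[8]=25 <= 28): swap arr[2] and arr[8], array becomes [28, 19, 25, 39, 31, 17, 11, 33, 38]
i stops at index 3 (arr[3]=39 > 28), j stops at index 6 (arr[6]=11 <= 28): swap arr[3] and arr[6], array becomes [28, 19, 25, 11, 31, 17, 39, 33, 38]
i stops at index 4 (arr[4]=31 > 28), j stops at index 5 (arr[5]=17 <= 28): swap arr[4] and arr[5], array becomes [28, 19, 25, 11, 17, 31, 39, 33, 38]
i ends at 5, j ends at 4: the pointers have crossed (j < i), so scanning stops.

Swap pivot arr[0] with arr[4] to place pivot at position 4: [17, 19, 25, 11, 28, 31, 39, 33, 38]
Pivot position: 4

After partitioning with pivot 28, the array becomes [17, 19, 25, 11, 28, 31, 39, 33, 38]. The pivot is placed at index 4. All elements to the left of the pivot are <= 28, and all elements to the right are > 28.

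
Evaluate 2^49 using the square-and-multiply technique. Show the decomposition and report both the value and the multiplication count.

Computing 2^49 by squaring (build up from 2^1; each line after the first costs one multiplication):

2^1 = 2
2^2 = (2^1)^2 = 2^2 = 4
2^3 = 2 * 2^2 = 2 * 4 = 8
2^6 = (2^3)^2 = 8^2 = 64
2^12 = (2^6)^2 = 64^2 = 4096
2^24 = (2^12)^2 = 4096^2 = 16777216
2^48 = (2^24)^2 = 16777216^2 = 281474976710656
2^49 = 2 * 2^48 = 2 * 281474976710656 = 562949953421312

Result: 562949953421312
Multiplications needed: 7 (7 lines after 2^1)

2^49 = 562949953421312. Using exponentiation by squaring, this requires 7 multiplications. The key idea: if the exponent is even, square the half-power; if odd, multiply by the base once.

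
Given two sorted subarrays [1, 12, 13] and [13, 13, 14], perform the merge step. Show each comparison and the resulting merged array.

Merging process:

Compare 1 vs 13: take 1 from left. Merged: [1]
Compare 12 vs 13: take 12 from left. Merged: [1, 12]
Compare 13 vs 13: take 13 from left. Merged: [1, 12, 13]
Append remaining from right: [13, 13, 14]. Merged: [1, 12, 13, 13, 13, 14]

Final merged array: [1, 12, 13, 13, 13, 14]
Total comparisons: 3

The merged array is [1, 12, 13, 13, 13, 14], requiring 3 comparisons. The merge step runs in O(n) time where n is the total number of elements.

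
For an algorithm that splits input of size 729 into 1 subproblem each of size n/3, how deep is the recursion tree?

For divide and conquer with division factor 3:

Problem sizes at each level:
Level 0: 729
Level 1: 243
Level 2: 81
Level 3: 27
Level 4: 9
Level 5: 3
Level 6: 1

The root is level 0 and the size-1 base case is level 6 (the tree spans levels 0 through 6, i.e. 7 levels counting the root), so the depth is the number of divisions: log_3(729) = 6

The recursion tree depth is log_3(729) = 6. At each level, the problem size is divided by 3, so it takes 6 divisions to reduce to a base case of size 1. The algorithm makes 1 recursive call at each level.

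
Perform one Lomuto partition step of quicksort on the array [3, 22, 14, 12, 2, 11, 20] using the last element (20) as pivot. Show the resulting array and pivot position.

Lomuto partition with pivot = 20:

Initial array: [3, 22, 14, 12, 2, 11, 20]

arr[0]=3 <= 20: swap with position 0, array becomes [3, 22, 14, 12, 2, 11, 20]
arr[1]=22 > 20: no swap
arr[2]=14 <= 20: swap with position 1, array becomes [3, 14, 22, 12, 2, 11, 20]
arr[3]=12 <= 20: swap with position 2, array becomes [3, 14, 12, 22, 2, 11, 20]
arr[4]=2 <= 20: swap with position 3, array becomes [3, 14, 12, 2, 22, 11, 20]
arr[5]=11 <= 20: swap with position 4, array becomes [3, 14, 12, 2, 11, 22, 20]

Place pivot at position 5: [3, 14, 12, 2, 11, 20, 22]
Pivot position: 5

After partitioning with pivot 20, the array becomes [3, 14, 12, 2, 11, 20, 22]. The pivot is placed at index 5. All elements to the left of the pivot are <= 20, and all elements to the right are > 20.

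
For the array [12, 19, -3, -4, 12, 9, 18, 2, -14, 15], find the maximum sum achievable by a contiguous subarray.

Using Kadane's algorithm on [12, 19, -3, -4, 12, 9, 18, 2, -14, 15]:

Scanning through the array:
Position 1 (value 19): max_ending_here = 31, max_so_far = 31
Position 2 (value -3): max_ending_here = 28, max_so_far = 31
Position 3 (value -4): max_ending_here = 24, max_so_far = 31
Position 4 (value 12): max_ending_here = 36, max_so_far = 36
Position 5 (value 9): max_ending_here = 45, max_so_far = 45
Position 6 (value 18): max_ending_here = 63, max_so_far = 63
Position 7 (value 2): max_ending_here = 65, max_so_far = 65
Position 8 (value -14): max_ending_here = 51, max_so_far = 65
Position 9 (value 15): max_ending_here = 66, max_so_far = 66

Maximum subarray: [12, 19, -3, -4, 12, 9, 18, 2, -14, 15]
Maximum sum: 66

The maximum subarray is [12, 19, -3, -4, 12, 9, 18, 2, -14, 15] with sum 66. This subarray runs from index 0 to index 9.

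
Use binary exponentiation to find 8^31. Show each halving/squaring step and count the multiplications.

Computing 8^31 by squaring (build up from 8^1; each line after the first costs one multiplication):

8^1 = 8
8^2 = (8^1)^2 = 8^2 = 64
8^3 = 8 * 8^2 = 8 * 64 = 512
8^6 = (8^3)^2 = 512^2 = 262144
8^7 = 8 * 8^6 = 8 * 262144 = 2097152
8^14 = (8^7)^2 = 2097152^2 = 4398046511104
8^15 = 8 * 8^14 = 8 * 4398046511104 = 35184372088832
8^30 = (8^15)^2 = 35184372088832^2 = 1237940039285380274899124224
8^31 = 8 * 8^30 = 8 * 1237940039285380274899124224 = 9903520314283042199192993792

Result: 9903520314283042199192993792
Multiplications needed: 8 (8 lines after 8^1)

8^31 = 9903520314283042199192993792. Using exponentiation by squaring, this requires 8 multiplications. The key idea: if the exponent is even, square the half-power; if odd, multiply by the base once.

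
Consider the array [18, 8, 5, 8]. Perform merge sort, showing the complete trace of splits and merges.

Merge sort trace:

Split: [18, 8, 5, 8] -> [18, 8] and [5, 8]
  Split: [18, 8] -> [18] and [8]
  Merge: [18] + [8] -> [8, 18]
  Split: [5, 8] -> [5] and [8]
  Merge: [5] + [8] -> [5, 8]
Merge: [8, 18] + [5, 8] -> [5, 8, 8, 18]

Final sorted array: [5, 8, 8, 18]

The merge sort proceeds by recursively splitting the array and merging sorted halves.
After all merges, the sorted array is [5, 8, 8, 18].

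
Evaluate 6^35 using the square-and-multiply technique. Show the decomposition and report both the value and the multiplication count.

Computing 6^35 by squaring (build up from 6^1; each line after the first costs one multiplication):

6^1 = 6
6^2 = (6^1)^2 = 6^2 = 36
6^4 = (6^2)^2 = 36^2 = 1296
6^8 = (6^4)^2 = 1296^2 = 1679616
6^16 = (6^8)^2 = 1679616^2 = 2821109907456
6^17 = 6 * 6^16 = 6 * 2821109907456 = 16926659444736
6^34 = (6^17)^2 = 16926659444736^2 = 286511799958070431838109696
6^35 = 6 * 6^34 = 6 * 286511799958070431838109696 = 1719070799748422591028658176

Result: 1719070799748422591028658176
Multiplications needed: 7 (7 lines after 6^1)

6^35 = 1719070799748422591028658176. Using exponentiation by squaring, this requires 7 multiplications. The key idea: if the exponent is even, square the half-power; if odd, multiply by the base once.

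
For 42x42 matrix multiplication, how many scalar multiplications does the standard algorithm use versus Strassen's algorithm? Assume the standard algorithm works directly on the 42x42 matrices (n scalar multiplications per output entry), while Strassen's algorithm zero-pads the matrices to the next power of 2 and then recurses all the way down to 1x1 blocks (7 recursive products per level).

Matrix multiplication for 42x42 matrices:

Strassen's algorithm requires power-of-2 dimensions. Pad 42x42 to 64x64 (next power of 2).

Standard algorithm: 42^3 = 74088 multiplications
Strassen's algorithm: 7^(log2(64)) = 7^6 = 117649 multiplications
Difference: 74088 - 117649 = -43561 (Strassen uses MORE here due to padding overhead — for small or just-over-power-of-2 n, padding can outweigh the per-level savings)

Standard: 74088 multiplications (42^3). Strassen: 117649 multiplications (7^6, after padding to 64x64). Strassen reduces 8 recursive multiplications to 7 at each level.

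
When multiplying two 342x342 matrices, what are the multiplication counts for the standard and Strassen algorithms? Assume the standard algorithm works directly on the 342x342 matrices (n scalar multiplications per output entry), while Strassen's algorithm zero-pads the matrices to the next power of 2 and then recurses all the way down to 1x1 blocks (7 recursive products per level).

Matrix multiplication for 342x342 matrices:

Strassen's algorithm requires power-of-2 dimensions. Pad 342x342 to 512x512 (next power of 2).

Standard algorithm: 342^3 = 40001688 multiplications
Strassen's algorithm: 7^(log2(512)) = 7^9 = 40353607 multiplications
Difference: 40001688 - 40353607 = -351919 (Strassen uses MORE here due to padding overhead — for small or just-over-power-of-2 n, padding can outweigh the per-level savings)

Standard: 40001688 multiplications (342^3). Strassen: 40353607 multiplications (7^9, after padding to 512x512). Strassen reduces 8 recursive multiplications to 7 at each level.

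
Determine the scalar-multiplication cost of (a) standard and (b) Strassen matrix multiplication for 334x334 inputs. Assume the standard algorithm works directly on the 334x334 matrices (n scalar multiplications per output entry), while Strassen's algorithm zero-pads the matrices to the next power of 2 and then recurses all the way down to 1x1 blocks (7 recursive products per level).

Matrix multiplication for 334x334 matrices:

Strassen's algorithm requires power-of-2 dimensions. Pad 334x334 to 512x512 (next power of 2).

Standard algorithm: 334^3 = 37259704 multiplications
Strassen's algorithm: 7^(log2(512)) = 7^9 = 40353607 multiplications
Difference: 37259704 - 40353607 = -3093903 (Strassen uses MORE here due to padding overhead — for small or just-over-power-of-2 n, padding can outweigh the per-level savings)

Standard: 37259704 multiplications (334^3). Strassen: 40353607 multiplications (7^9, after padding to 512x512). Strassen reduces 8 recursive multiplications to 7 at each level.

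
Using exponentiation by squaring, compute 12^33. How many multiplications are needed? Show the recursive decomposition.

Computing 12^33 by squaring (build up from 12^1; each line after the first costs one multiplication):

12^1 = 12
12^2 = (12^1)^2 = 12^2 = 144
12^4 = (12^2)^2 = 144^2 = 20736
12^8 = (12^4)^2 = 20736^2 = 429981696
12^16 = (12^8)^2 = 429981696^2 = 184884258895036416
12^32 = (12^16)^2 = 184884258895036416^2 = 34182189187166852111368841966125056
12^33 = 12 * 12^32 = 12 * 34182189187166852111368841966125056 = 410186270246002225336426103593500672

Result: 410186270246002225336426103593500672
Multiplications needed: 6 (6 lines after 12^1)

12^33 = 410186270246002225336426103593500672. Using exponentiation by squaring, this requires 6 multiplications. The key idea: if the exponent is even, square the half-power; if odd, multiply by the base once.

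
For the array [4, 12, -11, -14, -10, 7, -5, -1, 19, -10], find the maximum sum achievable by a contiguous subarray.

Using Kadane's algorithm on [4, 12, -11, -14, -10, 7, -5, -1, 19, -10]:

Scanning through the array:
Position 1 (value 12): max_ending_here = 16, max_so_far = 16
Position 2 (value -11): max_ending_here = 5, max_so_far = 16
Position 3 (value -14): max_ending_here = -9, max_so_far = 16
Position 4 (value -10): max_ending_here = -10, max_so_far = 16
Position 5 (value 7): max_ending_here = 7, max_so_far = 16
Position 6 (value -5): max_ending_here = 2, max_so_far = 16
Position 7 (value -1): max_ending_here = 1, max_so_far = 16
Position 8 (value 19): max_ending_here = 20, max_so_far = 20
Position 9 (value -10): max_ending_here = 10, max_so_far = 20

Maximum subarray: [7, -5, -1, 19]
Maximum sum: 20

The maximum subarray is [7, -5, -1, 19] with sum 20. This subarray runs from index 5 to index 8.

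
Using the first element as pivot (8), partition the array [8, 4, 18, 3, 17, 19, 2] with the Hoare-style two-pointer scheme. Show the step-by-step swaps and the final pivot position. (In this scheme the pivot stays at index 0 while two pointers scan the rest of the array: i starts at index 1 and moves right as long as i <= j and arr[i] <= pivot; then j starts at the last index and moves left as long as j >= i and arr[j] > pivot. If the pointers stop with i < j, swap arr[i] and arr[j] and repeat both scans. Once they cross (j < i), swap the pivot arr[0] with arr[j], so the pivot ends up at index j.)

Hoare-style two-pointer partition with pivot = 8:

Initial array: [8, 4, 18, 3, 17, 19, 2]

Pointers start at i = 1, j = 6.
i stops at index 2 (arr[2]=18 > 8), j stops at index 6 (arr[6]=2 <= 8): swap arr[2] and arr[6], array becomes [8, 4, 2, 3, 17, 19, 18]
i ends at 4, j ends at 3: the pointers have crossed (j < i), so scanning stops.

Swap pivot arr[0] with arr[3] to place pivot at position 3: [3, 4, 2, 8, 17, 19, 18]
Pivot position: 3

After partitioning with pivot 8, the array becomes [3, 4, 2, 8, 17, 19, 18]. The pivot is placed at index 3. All elements to the left of the pivot are <= 8, and all elements to the right are > 8.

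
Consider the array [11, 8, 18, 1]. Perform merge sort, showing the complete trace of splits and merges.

Merge sort trace:

Split: [11, 8, 18, 1] -> [11, 8] and [18, 1]
  Split: [11, 8] -> [11] and [8]
  Merge: [11] + [8] -> [8, 11]
  Split: [18, 1] -> [18] and [1]
  Merge: [18] + [1] -> [1, 18]
Merge: [8, 11] + [1, 18] -> [1, 8, 11, 18]

Final sorted array: [1, 8, 11, 18]

The merge sort proceeds by recursively splitting the array and merging sorted halves.
After all merges, the sorted array is [1, 8, 11, 18].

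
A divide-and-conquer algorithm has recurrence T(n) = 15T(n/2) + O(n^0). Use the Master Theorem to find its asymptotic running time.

Master Theorem for T(n) = 15T(n/2) + O(n^0):

a = 15, b = 2, c = 0
log_b(a) = log_2(15) = 3.9069

Case 1: c = 0 < log_2(15) = 3.9069
T(n) = O(n^(log_2 15))

For T(n) = 15T(n/2) + O(n^0): log_2(15) = 3.9069. This is Case 1 of the Master Theorem (c < log_b(a), work dominated by leaves), giving O(n^(log_2 15)).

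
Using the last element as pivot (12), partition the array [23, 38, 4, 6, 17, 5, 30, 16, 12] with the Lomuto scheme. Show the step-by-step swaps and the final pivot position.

Lomuto partition with pivot = 12:

Initial array: [23, 38, 4, 6, 17, 5, 30, 16, 12]

arr[0]=23 > 12: no swap
arr[1]=38 > 12: no swap
arr[2]=4 <= 12: swap with position 0, array becomes [4, 38, 23, 6, 17, 5, 30, 16, 12]
arr[3]=6 <= 12: swap with position 1, array becomes [4, 6, 23, 38, 17, 5, 30, 16, 12]
arr[4]=17 > 12: no swap
arr[5]=5 <= 12: swap with position 2, array becomes [4, 6, 5, 38, 17, 23, 30, 16, 12]
arr[6]=30 > 12: no swap
arr[7]=16 > 12: no swap

Place pivot at position 3: [4, 6, 5, 12, 17, 23, 30, 16, 38]
Pivot position: 3

After partitioning with pivot 12, the array becomes [4, 6, 5, 12, 17, 23, 30, 16, 38]. The pivot is placed at index 3. All elements to the left of the pivot are <= 12, and all elements to the right are > 12.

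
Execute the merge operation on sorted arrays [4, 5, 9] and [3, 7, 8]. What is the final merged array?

Merging process:

Compare 4 vs 3: take 3 from right. Merged: [3]
Compare 4 vs 7: take 4 from left. Merged: [3, 4]
Compare 5 vs 7: take 5 from left. Merged: [3, 4, 5]
Compare 9 vs 7: take 7 from right. Merged: [3, 4, 5, 7]
Compare 9 vs 8: take 8 from right. Merged: [3, 4, 5, 7, 8]
Append remaining from left: [9]. Merged: [3, 4, 5, 7, 8, 9]

Final merged array: [3, 4, 5, 7, 8, 9]
Total comparisons: 5

The merged array is [3, 4, 5, 7, 8, 9], requiring 5 comparisons. The merge step runs in O(n) time where n is the total number of elements.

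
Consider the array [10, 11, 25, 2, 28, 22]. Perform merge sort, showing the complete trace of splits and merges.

Merge sort trace:

Split: [10, 11, 25, 2, 28, 22] -> [10, 11, 25] and [2, 28, 22]
  Split: [10, 11, 25] -> [10] and [11, 25]
    Split: [11, 25] -> [11] and [25]
    Merge: [11] + [25] -> [11, 25]
  Merge: [10] + [11, 25] -> [10, 11, 25]
  Split: [2, 28, 22] -> [2] and [28, 22]
    Split: [28, 22] -> [28] and [22]
    Merge: [28] + [22] -> [22, 28]
  Merge: [2] + [22, 28] -> [2, 22, 28]
Merge: [10, 11, 25] + [2, 22, 28] -> [2, 10, 11, 22, 25, 28]

Final sorted array: [2, 10, 11, 22, 25, 28]

The merge sort proceeds by recursively splitting the array and merging sorted halves.
After all merges, the sorted array is [2, 10, 11, 22, 25, 28].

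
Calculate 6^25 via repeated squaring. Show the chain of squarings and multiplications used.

Computing 6^25 by squaring (build up from 6^1; each line after the first costs one multiplication):

6^1 = 6
6^2 = (6^1)^2 = 6^2 = 36
6^3 = 6 * 6^2 = 6 * 36 = 216
6^6 = (6^3)^2 = 216^2 = 46656
6^12 = (6^6)^2 = 46656^2 = 2176782336
6^24 = (6^12)^2 = 2176782336^2 = 4738381338321616896
6^25 = 6 * 6^24 = 6 * 4738381338321616896 = 28430288029929701376

Result: 28430288029929701376
Multiplications needed: 6 (6 lines after 6^1)

6^25 = 28430288029929701376. Using exponentiation by squaring, this requires 6 multiplications. The key idea: if the exponent is even, square the half-power; if odd, multiply by the base once.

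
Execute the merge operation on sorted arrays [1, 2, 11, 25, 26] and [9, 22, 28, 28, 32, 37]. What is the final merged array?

Merging process:

Compare 1 vs 9: take 1 from left. Merged: [1]
Compare 2 vs 9: take 2 from left. Merged: [1, 2]
Compare 11 vs 9: take 9 from right. Merged: [1, 2, 9]
Compare 11 vs 22: take 11 from left. Merged: [1, 2, 9, 11]
Compare 25 vs 22: take 22 from right. Merged: [1, 2, 9, 11, 22]
Compare 25 vs 28: take 25 from left. Merged: [1, 2, 9, 11, 22, 25]
Compare 26 vs 28: take 26 from left. Merged: [1, 2, 9, 11, 22, 25, 26]
Append remaining from right: [28, 28, 32, 37]. Merged: [1, 2, 9, 11, 22, 25, 26, 28, 28, 32, 37]

Final merged array: [1, 2, 9, 11, 22, 25, 26, 28, 28, 32, 37]
Total comparisons: 7

The merged array is [1, 2, 9, 11, 22, 25, 26, 28, 28, 32, 37], requiring 7 comparisons. The merge step runs in O(n) time where n is the total number of elements.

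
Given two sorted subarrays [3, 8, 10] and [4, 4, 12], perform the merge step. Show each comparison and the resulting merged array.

Merging process:

Compare 3 vs 4: take 3 from left. Merged: [3]
Compare 8 vs 4: take 4 from right. Merged: [3, 4]
Compare 8 vs 4: take 4 from right. Merged: [3, 4, 4]
Compare 8 vs 12: take 8 from left. Merged: [3, 4, 4, 8]
Compare 10 vs 12: take 10 from left. Merged: [3, 4, 4, 8, 10]
Append remaining from right: [12]. Merged: [3, 4, 4, 8, 10, 12]

Final merged array: [3, 4, 4, 8, 10, 12]
Total comparisons: 5

The merged array is [3, 4, 4, 8, 10, 12], requiring 5 comparisons. The merge step runs in O(n) time where n is the total number of elements.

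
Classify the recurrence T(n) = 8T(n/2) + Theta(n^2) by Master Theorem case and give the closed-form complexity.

Master Theorem for T(n) = 8T(n/2) + O(n^2):

a = 8, b = 2, c = 2
log_b(a) = log_2(8) = 3.0000

Case 1: c = 2 < log_2(8) = 3.0000
T(n) = O(n^(log_2 8)) = O(n^3)

For T(n) = 8T(n/2) + O(n^2): log_2(8) = 3.0000. This is Case 1 of the Master Theorem (c < log_b(a), work dominated by leaves), giving O(n^3).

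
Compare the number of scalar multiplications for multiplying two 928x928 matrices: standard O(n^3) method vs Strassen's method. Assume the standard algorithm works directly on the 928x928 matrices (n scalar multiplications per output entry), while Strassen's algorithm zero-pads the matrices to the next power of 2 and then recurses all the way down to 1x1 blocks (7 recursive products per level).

Matrix multiplication for 928x928 matrices:

Strassen's algorithm requires power-of-2 dimensions. Pad 928x928 to 1024x1024 (next power of 2).

Standard algorithm: 928^3 = 799178752 multiplications
Strassen's algorithm: 7^(log2(1024)) = 7^10 = 282475249 multiplications
Savings: 799178752 - 282475249 = 516703503 multiplications

Standard: 799178752 multiplications (928^3). Strassen: 282475249 multiplications (7^10, after padding to 1024x1024). Strassen reduces 8 recursive multiplications to 7 at each level.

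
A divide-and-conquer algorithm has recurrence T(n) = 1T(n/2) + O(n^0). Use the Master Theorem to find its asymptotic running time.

Master Theorem for T(n) = 1T(n/2) + O(n^0):

a = 1, b = 2, c = 0
log_b(a) = log_2(1) = 0.0000

Case 2: c = 0 = log_2(1) = 0.0000
T(n) = O(n^0 log n) = O(log n)

For T(n) = 1T(n/2) + O(n^0): log_2(1) = 0.0000. This is Case 2 of the Master Theorem (c = log_b(a), equal work at all levels), giving O(log n).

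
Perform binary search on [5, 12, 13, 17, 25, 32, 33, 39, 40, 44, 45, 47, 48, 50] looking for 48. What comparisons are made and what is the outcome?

Binary search for 48 in [5, 12, 13, 17, 25, 32, 33, 39, 40, 44, 45, 47, 48, 50]:

lo=0, hi=13, mid=6, arr[mid]=33 -> 33 < 48, search right half
lo=7, hi=13, mid=10, arr[mid]=45 -> 45 < 48, search right half
lo=11, hi=13, mid=12, arr[mid]=48 -> Found target at index 12!

Binary search finds 48 at index 12 after 3 comparisons. The search repeatedly halves the search space by comparing with the middle element.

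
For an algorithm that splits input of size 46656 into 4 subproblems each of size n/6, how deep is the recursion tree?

For divide and conquer with division factor 6:

Problem sizes at each level:
Level 0: 46656
Level 1: 7776
Level 2: 1296
Level 3: 216
Level 4: 36
Level 5: 6
Level 6: 1

The root is level 0 and the size-1 base case is level 6 (the tree spans levels 0 through 6, i.e. 7 levels counting the root), so the depth is the number of divisions: log_6(46656) = 6

The recursion tree depth is log_6(46656) = 6. At each level, the problem size is divided by 6, so it takes 6 divisions to reduce to a base case of size 1. The algorithm makes 4 recursive calls at each level.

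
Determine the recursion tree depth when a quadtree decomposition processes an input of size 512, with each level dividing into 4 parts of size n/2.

For divide and conquer with division factor 2:

Problem sizes at each level:
Level 0: 512
Level 1: 256
Level 2: 128
Level 3: 64
Level 4: 32
Level 5: 16
Level 6: 8
Level 7: 4
Level 8: 2
Level 9: 1

The root is level 0 and the size-1 base case is level 9 (the tree spans levels 0 through 9, i.e. 10 levels counting the root), so the depth is the number of divisions: log_2(512) = 9

The recursion tree depth is log_2(512) = 9. At each level, the problem size is divided by 2, so it takes 9 divisions to reduce to a base case of size 1. The algorithm makes 4 recursive calls at each level.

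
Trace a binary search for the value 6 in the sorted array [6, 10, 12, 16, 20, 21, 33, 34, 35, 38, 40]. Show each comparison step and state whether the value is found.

Binary search for 6 in [6, 10, 12, 16, 20, 21, 33, 34, 35, 38, 40]:

lo=0, hi=10, mid=5, arr[mid]=21 -> 21 > 6, search left half
lo=0, hi=4, mid=2, arr[mid]=12 -> 12 > 6, search left half
lo=0, hi=1, mid=0, arr[mid]=6 -> Found target at index 0!

Binary search finds 6 at index 0 after 3 comparisons. The search repeatedly halves the search space by comparing with the middle element.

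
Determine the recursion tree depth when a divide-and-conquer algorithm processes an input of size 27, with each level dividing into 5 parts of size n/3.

For divide and conquer with division factor 3:

Problem sizes at each level:
Level 0: 27
Level 1: 9
Level 2: 3
Level 3: 1

The root is level 0 and the size-1 base case is level 3 (the tree spans levels 0 through 3, i.e. 4 levels counting the root), so the depth is the number of divisions: log_3(27) = 3

The recursion tree depth is log_3(27) = 3. At each level, the problem size is divided by 3, so it takes 3 divisions to reduce to a base case of size 1. The algorithm makes 5 recursive calls at each level.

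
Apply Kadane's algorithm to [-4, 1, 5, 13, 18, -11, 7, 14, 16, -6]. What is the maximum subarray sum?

Using Kadane's algorithm on [-4, 1, 5, 13, 18, -11, 7, 14, 16, -6]:

Scanning through the array:
Position 1 (value 1): max_ending_here = 1, max_so_far = 1
Position 2 (value 5): max_ending_here = 6, max_so_far = 6
Position 3 (value 13): max_ending_here = 19, max_so_far = 19
Position 4 (value 18): max_ending_here = 37, max_so_far = 37
Position 5 (value -11): max_ending_here = 26, max_so_far = 37
Position 6 (value 7): max_ending_here = 33, max_so_far = 37
Position 7 (value 14): max_ending_here = 47, max_so_far = 47
Position 8 (value 16): max_ending_here = 63, max_so_far = 63
Position 9 (value -6): max_ending_here = 57, max_so_far = 63

Maximum subarray: [1, 5, 13, 18, -11, 7, 14, 16]
Maximum sum: 63

The maximum subarray is [1, 5, 13, 18, -11, 7, 14, 16] with sum 63. This subarray runs from index 1 to index 8.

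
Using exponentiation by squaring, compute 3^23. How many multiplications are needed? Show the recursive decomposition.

Computing 3^23 by squaring (build up from 3^1; each line after the first costs one multiplication):

3^1 = 3
3^2 = (3^1)^2 = 3^2 = 9
3^4 = (3^2)^2 = 9^2 = 81
3^5 = 3 * 3^4 = 3 * 81 = 243
3^10 = (3^5)^2 = 243^2 = 59049
3^11 = 3 * 3^10 = 3 * 59049 = 177147
3^22 = (3^11)^2 = 177147^2 = 31381059609
3^23 = 3 * 3^22 = 3 * 31381059609 = 94143178827

Result: 94143178827
Multiplications needed: 7 (7 lines after 3^1)

3^23 = 94143178827. Using exponentiation by squaring, this requires 7 multiplications. The key idea: if the exponent is even, square the half-power; if odd, multiply by the base once.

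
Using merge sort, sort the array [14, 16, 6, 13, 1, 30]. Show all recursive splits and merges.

Merge sort trace:

Split: [14, 16, 6, 13, 1, 30] -> [14, 16, 6] and [13, 1, 30]
  Split: [14, 16, 6] -> [14] and [16, 6]
    Split: [16, 6] -> [16] and [6]
    Merge: [16] + [6] -> [6, 16]
  Merge: [14] + [6, 16] -> [6, 14, 16]
  Split: [13, 1, 30] -> [13] and [1, 30]
    Split: [1, 30] -> [1] and [30]
    Merge: [1] + [30] -> [1, 30]
  Merge: [13] + [1, 30] -> [1, 13, 30]
Merge: [6, 14, 16] + [1, 13, 30] -> [1, 6, 13, 14, 16, 30]

Final sorted array: [1, 6, 13, 14, 16, 30]

The merge sort proceeds by recursively splitting the array and merging sorted halves.
After all merges, the sorted array is [1, 6, 13, 14, 16, 30].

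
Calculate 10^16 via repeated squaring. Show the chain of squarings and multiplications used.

Computing 10^16 by squaring (build up from 10^1; each line after the first costs one multiplication):

10^1 = 10
10^2 = (10^1)^2 = 10^2 = 100
10^4 = (10^2)^2 = 100^2 = 10000
10^8 = (10^4)^2 = 10000^2 = 100000000
10^16 = (10^8)^2 = 100000000^2 = 10000000000000000

Result: 10000000000000000
Multiplications needed: 4 (4 lines after 10^1)

10^16 = 10000000000000000. Using exponentiation by squaring, this requires 4 multiplications. The key idea: if the exponent is even, square the half-power; if odd, multiply by the base once.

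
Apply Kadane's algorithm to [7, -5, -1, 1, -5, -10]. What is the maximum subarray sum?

Using Kadane's algorithm on [7, -5, -1, 1, -5, -10]:

Scanning through the array:
Position 1 (value -5): max_ending_here = 2, max_so_far = 7
Position 2 (value -1): max_ending_here = 1, max_so_far = 7
Position 3 (value 1): max_ending_here = 2, max_so_far = 7
Position 4 (value -5): max_ending_here = -3, max_so_far = 7
Position 5 (value -10): max_ending_here = -10, max_so_far = 7

Maximum subarray: [7]
Maximum sum: 7

The maximum subarray is [7] with sum 7. This subarray runs from index 0 to index 0.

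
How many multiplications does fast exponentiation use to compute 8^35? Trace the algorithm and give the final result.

Computing 8^35 by squaring (build up from 8^1; each line after the first costs one multiplication):

8^1 = 8
8^2 = (8^1)^2 = 8^2 = 64
8^4 = (8^2)^2 = 64^2 = 4096
8^8 = (8^4)^2 = 4096^2 = 16777216
8^16 = (8^8)^2 = 16777216^2 = 281474976710656
8^17 = 8 * 8^16 = 8 * 281474976710656 = 2251799813685248
8^34 = (8^17)^2 = 2251799813685248^2 = 5070602400912917605986812821504
8^35 = 8 * 8^34 = 8 * 5070602400912917605986812821504 = 40564819207303340847894502572032

Result: 40564819207303340847894502572032
Multiplications needed: 7 (7 lines after 8^1)

8^35 = 40564819207303340847894502572032. Using exponentiation by squaring, this requires 7 multiplications. The key idea: if the exponent is even, square the half-power; if odd, multiply by the base once.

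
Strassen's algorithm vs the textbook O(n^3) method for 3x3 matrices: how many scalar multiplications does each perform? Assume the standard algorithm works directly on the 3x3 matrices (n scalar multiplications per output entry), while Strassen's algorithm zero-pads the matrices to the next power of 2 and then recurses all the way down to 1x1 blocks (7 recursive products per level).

Matrix multiplication for 3x3 matrices:

Strassen's algorithm requires power-of-2 dimensions. Pad 3x3 to 4x4 (next power of 2).

Standard algorithm: 3^3 = 27 multiplications
Strassen's algorithm: 7^(log2(4)) = 7^2 = 49 multiplications
Difference: 27 - 49 = -22 (Strassen uses MORE here due to padding overhead — for small or just-over-power-of-2 n, padding can outweigh the per-level savings)

Standard: 27 multiplications (3^3). Strassen: 49 multiplications (7^2, after padding to 4x4). Strassen reduces 8 recursive multiplications to 7 at each level.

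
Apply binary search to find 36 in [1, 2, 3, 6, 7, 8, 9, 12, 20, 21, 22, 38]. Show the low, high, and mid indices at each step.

Binary search for 36 in [1, 2, 3, 6, 7, 8, 9, 12, 20, 21, 22, 38]:

lo=0, hi=11, mid=5, arr[mid]=8 -> 8 < 36, search right half
lo=6, hi=11, mid=8, arr[mid]=20 -> 20 < 36, search right half
lo=9, hi=11, mid=10, arr[mid]=22 -> 22 < 36, search right half
lo=11, hi=11, mid=11, arr[mid]=38 -> 38 > 36, search left half
lo=11 > hi=10, target 36 not found

Binary search determines that 36 is not in the array after 4 comparisons. The search space was exhausted without finding the target.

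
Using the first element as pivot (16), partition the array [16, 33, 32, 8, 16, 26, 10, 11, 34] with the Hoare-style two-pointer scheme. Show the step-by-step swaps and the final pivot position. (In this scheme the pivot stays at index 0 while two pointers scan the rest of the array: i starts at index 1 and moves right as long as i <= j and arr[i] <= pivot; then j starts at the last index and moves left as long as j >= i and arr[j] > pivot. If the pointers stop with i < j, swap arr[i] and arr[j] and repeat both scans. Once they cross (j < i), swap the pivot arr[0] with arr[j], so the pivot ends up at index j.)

Hoare-style two-pointer partition with pivot = 16:

Initial array: [16, 33, 32, 8, 16, 26, 10, 11, 34]

Pointers start at i = 1, j = 8.
i stops at index 1 (arr[1]=33 > 16), j stops at index 7 (arr[7]=11 <= 16): swap arr[1] and arr[7], array becomes [16, 11, 32, 8, 16, 26, 10, 33, 34]
i stops at index 2 (arr[2]=32 > 16), j stops at index 6 (arr[6]=10 <= 16): swap arr[2] and arr[6], array becomes [16, 11, 10, 8, 16, 26, 32, 33, 34]
i ends at 5, j ends at 4: the pointers have crossed (j < i), so scanning stops.

Swap pivot arr[0] with arr[4] to place pivot at position 4: [16, 11, 10, 8, 16, 26, 32, 33, 34]
Pivot position: 4

After partitioning with pivot 16, the array becomes [16, 11, 10, 8, 16, 26, 32, 33, 34]. The pivot is placed at index 4. All elements to the left of the pivot are <= 16, and all elements to the right are > 16.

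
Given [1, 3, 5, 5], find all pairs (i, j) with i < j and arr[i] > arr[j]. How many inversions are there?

Finding inversions in [1, 3, 5, 5]:


Total inversions: 0

The array has 0 inversions. It is already sorted.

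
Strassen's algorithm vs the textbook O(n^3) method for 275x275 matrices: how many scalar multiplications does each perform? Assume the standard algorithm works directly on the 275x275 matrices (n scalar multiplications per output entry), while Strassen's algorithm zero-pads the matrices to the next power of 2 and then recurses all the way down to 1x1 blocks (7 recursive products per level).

Matrix multiplication for 275x275 matrices:

Strassen's algorithm requires power-of-2 dimensions. Pad 275x275 to 512x512 (next power of 2).

Standard algorithm: 275^3 = 20796875 multiplications
Strassen's algorithm: 7^(log2(512)) = 7^9 = 40353607 multiplications
Difference: 20796875 - 40353607 = -19556732 (Strassen uses MORE here due to padding overhead — for small or just-over-power-of-2 n, padding can outweigh the per-level savings)

Standard: 20796875 multiplications (275^3). Strassen: 40353607 multiplications (7^9, after padding to 512x512). Strassen reduces 8 recursive multiplications to 7 at each level.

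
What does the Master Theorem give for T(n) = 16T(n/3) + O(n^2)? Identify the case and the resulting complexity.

Master Theorem for T(n) = 16T(n/3) + O(n^2):

a = 16, b = 3, c = 2
log_b(a) = log_3(16) = 2.5237

Case 1: c = 2 < log_3(16) = 2.5237
T(n) = O(n^(log_3 16))

For T(n) = 16T(n/3) + O(n^2): log_3(16) = 2.5237. This is Case 1 of the Master Theorem (c < log_b(a), work dominated by leaves), giving O(n^(log_3 16)).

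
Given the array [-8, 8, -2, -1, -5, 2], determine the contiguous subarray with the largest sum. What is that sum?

Using Kadane's algorithm on [-8, 8, -2, -1, -5, 2]:

Scanning through the array:
Position 1 (value 8): max_ending_here = 8, max_so_far = 8
Position 2 (value -2): max_ending_here = 6, max_so_far = 8
Position 3 (value -1): max_ending_here = 5, max_so_far = 8
Position 4 (value -5): max_ending_here = 0, max_so_far = 8
Position 5 (value 2): max_ending_here = 2, max_so_far = 8

Maximum subarray: [8]
Maximum sum: 8

The maximum subarray is [8] with sum 8. This subarray runs from index 1 to index 1.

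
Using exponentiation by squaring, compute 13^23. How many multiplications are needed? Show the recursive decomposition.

Computing 13^23 by squaring (build up from 13^1; each line after the first costs one multiplication):

13^1 = 13
13^2 = (13^1)^2 = 13^2 = 169
13^4 = (13^2)^2 = 169^2 = 28561
13^5 = 13 * 13^4 = 13 * 28561 = 371293
13^10 = (13^5)^2 = 371293^2 = 137858491849
13^11 = 13 * 13^10 = 13 * 137858491849 = 1792160394037
13^22 = (13^11)^2 = 1792160394037^2 = 3211838877954855105157369
13^23 = 13 * 13^22 = 13 * 3211838877954855105157369 = 41753905413413116367045797

Result: 41753905413413116367045797
Multiplications needed: 7 (7 lines after 13^1)

13^23 = 41753905413413116367045797. Using exponentiation by squaring, this requires 7 multiplications. The key idea: if the exponent is even, square the half-power; if odd, multiply by the base once.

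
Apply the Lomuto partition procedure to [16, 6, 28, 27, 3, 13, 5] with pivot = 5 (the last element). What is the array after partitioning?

Lomuto partition with pivot = 5:

Initial array: [16, 6, 28, 27, 3, 13, 5]

arr[0]=16 > 5: no swap
arr[1]=6 > 5: no swap
arr[2]=28 > 5: no swap
arr[3]=27 > 5: no swap
arr[4]=3 <= 5: swap with position 0, array becomes [3, 6, 28, 27, 16, 13, 5]
arr[5]=13 > 5: no swap

Place pivot at position 1: [3, 5, 28, 27, 16, 13, 6]
Pivot position: 1

After partitioning with pivot 5, the array becomes [3, 5, 28, 27, 16, 13, 6]. The pivot is placed at index 1. All elements to the left of the pivot are <= 5, and all elements to the right are > 5.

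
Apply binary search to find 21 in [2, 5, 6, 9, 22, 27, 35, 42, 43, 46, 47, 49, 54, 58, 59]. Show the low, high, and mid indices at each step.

Binary search for 21 in [2, 5, 6, 9, 22, 27, 35, 42, 43, 46, 47, 49, 54, 58, 59]:

lo=0, hi=14, mid=7, arr[mid]=42 -> 42 > 21, search left half
lo=0, hi=6, mid=3, arr[mid]=9 -> 9 < 21, search right half
lo=4, hi=6, mid=5, arr[mid]=27 -> 27 > 21, search left half
lo=4, hi=4, mid=4, arr[mid]=22 -> 22 > 21, search left half
lo=4 > hi=3, target 21 not found

Binary search determines that 21 is not in the array after 4 comparisons. The search space was exhausted without finding the target.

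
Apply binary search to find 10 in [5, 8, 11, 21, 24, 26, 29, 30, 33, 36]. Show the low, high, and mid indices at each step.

Binary search for 10 in [5, 8, 11, 21, 24, 26, 29, 30, 33, 36]:

lo=0, hi=9, mid=4, arr[mid]=24 -> 24 > 10, search left half
lo=0, hi=3, mid=1, arr[mid]=8 -> 8 < 10, search right half
lo=2, hi=3, mid=2, arr[mid]=11 -> 11 > 10, search left half
lo=2 > hi=1, target 10 not found

Binary search determines that 10 is not in the array after 3 comparisons. The search space was exhausted without finding the target.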